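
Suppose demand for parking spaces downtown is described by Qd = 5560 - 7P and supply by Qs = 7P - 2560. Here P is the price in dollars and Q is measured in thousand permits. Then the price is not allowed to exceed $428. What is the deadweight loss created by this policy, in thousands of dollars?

Setting quantity demanded equal to quantity supplied, 5560 - 7P = 7P - 2560, gives P* = 580 and Q* = 1500.
Since 428 < 580, the ceiling is binding.
At P = 428: Qd = 5560 - 7·428 = 2564 and Qs = 7·428 - 2560 = 436.
Quantity traded falls to 436. At Q = 436 the demand price is (5560 - 436)/7 = 732 and the supply price is (2560 + 436)/7 = 428.
Deadweight loss = ½ · (732 - 428) · (1500 - 436) = ½ · 304 · 1064 = 161728.

161728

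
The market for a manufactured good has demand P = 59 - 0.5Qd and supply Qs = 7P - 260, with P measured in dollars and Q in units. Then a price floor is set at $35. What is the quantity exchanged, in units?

34

Rearranging demand gives Qd = 118 - 2P. In a free market, 118 - 2P = 7P - 260 gives the equilibrium P* = 42, Q* = 34.
Since 35 is below P* = 42, the floor does not bind and the free-market outcome prevails.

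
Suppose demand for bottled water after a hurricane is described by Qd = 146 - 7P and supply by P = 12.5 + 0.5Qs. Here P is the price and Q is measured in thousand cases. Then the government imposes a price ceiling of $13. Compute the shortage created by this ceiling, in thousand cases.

Rearranging supply gives Qs = 2P - 25. Setting quantity demanded equal to quantity supplied, 146 - 7P = 2P - 25, gives P* = 19 and Q* = 13.
Because the ceiling (13) lies below the market-clearing price, it is binding.
At P = 13: Qd = 146 - 7·13 = 55 and Qs = 2·13 - 25 = 1.
Shortage = Qd - Qs = 55 - 1 = 54.

54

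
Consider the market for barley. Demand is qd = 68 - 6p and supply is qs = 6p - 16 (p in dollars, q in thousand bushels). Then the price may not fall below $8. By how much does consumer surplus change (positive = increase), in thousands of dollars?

-23

In a free market, 68 - 6p = 6p - 16 gives the equilibrium p* = 7, q* = 26.
Because the floor (8) lies above the market-clearing price, it is binding.
At p = 8: qd = 68 - 6·8 = 20 and qs = 6·8 - 16 = 32.
Consumer surplus without the control is ½ · (34/3 - 7) · 26 = 169/3.
With the floor, consumers buy 20 units at 8, so CS = ½ · (34/3 - 8) · 20 = 100/3.
Change in consumer surplus = 100/3 - 169/3 = -23.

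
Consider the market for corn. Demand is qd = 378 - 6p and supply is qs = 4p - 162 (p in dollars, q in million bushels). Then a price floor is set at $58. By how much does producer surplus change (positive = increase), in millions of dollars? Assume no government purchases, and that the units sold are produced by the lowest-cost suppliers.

48

Without the control the market clears where 378 - 6p = 4p - 162, i.e. p* = 54 and q* = 54.
Since 58 > 54, the floor is binding.
At p = 58: qd = 378 - 6·58 = 30 and qs = 4·58 - 162 = 70.
Producer surplus without the control is ½ · (54 - 40.5) · 54 = 364.5.
With the floor, 30 units are sold at 58. The supply price at q = 30 is 48, so PS = ½ · [(58 - 40.5) + (58 - 48)] · 30 = 412.5.
Change in producer surplus = 412.5 - 364.5 = 48.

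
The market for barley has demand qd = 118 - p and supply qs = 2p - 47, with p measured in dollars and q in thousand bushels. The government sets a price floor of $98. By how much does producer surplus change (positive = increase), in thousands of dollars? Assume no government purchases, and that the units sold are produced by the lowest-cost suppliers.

397.75

Setting quantity demanded equal to quantity supplied, 118 - p = 2p - 47, gives p* = 55 and q* = 63.
Since 98 > 55, the floor is binding.
At p = 98: qd = 118 - 98 = 20 and qs = 2·98 - 47 = 149.
Producer surplus without the control is ½ · (55 - 23.5) · 63 = 992.25.
With the floor, 20 units are sold at 98. The supply price at q = 20 is 33.5, so PS = ½ · [(98 - 23.5) + (98 - 33.5)] · 20 = 1390.
Change in producer surplus = 1390 - 992.25 = 397.75.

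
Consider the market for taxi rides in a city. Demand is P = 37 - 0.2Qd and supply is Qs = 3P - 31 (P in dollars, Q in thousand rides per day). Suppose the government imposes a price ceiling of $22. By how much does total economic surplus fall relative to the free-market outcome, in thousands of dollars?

60

Rearranging demand gives Qd = 185 - 5P. Equilibrium: 185 - 5P = 3P - 31, so 216 = 8P and P* = 27, Q* = 50.
Since 22 < 27, the ceiling is binding.
At P = 22: Qd = 185 - 5·22 = 75 and Qs = 3·22 - 31 = 35.
Quantity traded falls to 35. At Q = 35 the demand price is (185 - 35)/5 = 30 and the supply price is (31 + 35)/3 = 22.
Deadweight loss = ½ · (30 - 22) · (50 - 35) = ½ · 8 · 15 = 60.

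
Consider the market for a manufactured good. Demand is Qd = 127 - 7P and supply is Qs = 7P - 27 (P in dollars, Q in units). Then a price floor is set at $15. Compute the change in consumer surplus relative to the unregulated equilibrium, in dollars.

-144

In a free market, 127 - 7P = 7P - 27 gives the equilibrium P* = 11, Q* = 50.
Since 15 > 11, the floor is binding.
At P = 15: Qd = 127 - 7·15 = 22 and Qs = 7·15 - 27 = 78.
Consumer surplus without the control is ½ · (127/7 - 11) · 50 = 1250/7.
With the floor, consumers buy 22 units at 15, so CS = ½ · (127/7 - 15) · 22 = 242/7.
Change in consumer surplus = 242/7 - 1250/7 = -144.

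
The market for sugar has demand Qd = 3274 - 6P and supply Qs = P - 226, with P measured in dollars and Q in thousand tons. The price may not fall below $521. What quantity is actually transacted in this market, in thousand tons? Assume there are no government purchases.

In a free market, 3274 - 6P = P - 226 gives the equilibrium P* = 500, Q* = 274.
Because the floor (521) lies above the market-clearing price, it is binding.
At P = 521: Qd = 3274 - 6·521 = 148 and Qs = 521 - 226 = 295.
The quantity actually transacted is the short side, demand: 148.

148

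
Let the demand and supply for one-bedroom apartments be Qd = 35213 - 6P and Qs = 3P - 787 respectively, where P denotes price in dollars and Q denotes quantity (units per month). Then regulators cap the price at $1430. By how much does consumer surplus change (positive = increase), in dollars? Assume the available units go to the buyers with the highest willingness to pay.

In a free market, 35213 - 6P = 3P - 787 gives the equilibrium P* = 4000, Q* = 11213.
The ceiling of 1430 is below the equilibrium price 4000, so it binds.
At P = 1430: Qd = 35213 - 6·1430 = 26633 and Qs = 3·1430 - 787 = 3503.
Consumer surplus without the control is ½ · (35213/6 - 4000) · 11213 = 125731369/12.
With the ceiling, 3503 units are sold at 1430 (assume they go to the highest-value buyers). The demand price at Q = 3503 is 5285, so CS = ½ · [(35213/6 - 1430) + (5285 - 1430)] · 3503 = 174319789/12.
Change in consumer surplus = 174319789/12 - 125731369/12 = 4049035.

4049035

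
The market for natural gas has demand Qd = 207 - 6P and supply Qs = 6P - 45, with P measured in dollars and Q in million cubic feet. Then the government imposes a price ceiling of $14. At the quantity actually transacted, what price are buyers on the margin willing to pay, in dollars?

28

Setting quantity demanded equal to quantity supplied, 207 - 6P = 6P - 45, gives P* = 21 and Q* = 81.
Because the ceiling (14) lies below the market-clearing price, it is binding.
At P = 14: Qd = 207 - 6·14 = 123 and Qs = 6·14 - 45 = 39.
Only 39 units reach the market. On the demand curve, the marginal buyer's willingness to pay at Q = 39 is (207 - 39)/6 = 28.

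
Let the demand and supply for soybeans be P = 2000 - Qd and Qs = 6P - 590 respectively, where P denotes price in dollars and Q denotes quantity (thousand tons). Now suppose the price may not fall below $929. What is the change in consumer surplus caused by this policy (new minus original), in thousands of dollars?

Rearranging demand gives Qd = 2000 - P. In a free market, 2000 - P = 6P - 590 gives the equilibrium P* = 370, Q* = 1630.
The floor of 929 is above the equilibrium price 370, so it binds.
At P = 929: Qd = 2000 - 929 = 1071 and Qs = 6·929 - 590 = 4984.
Consumer surplus without the control is ½ · (2000 - 370) · 1630 = 1328450.
With the floor, consumers buy 1071 units at 929, so CS = ½ · (2000 - 929) · 1071 = 573520.5.
Change in consumer surplus = 573520.5 - 1328450 = -754929.5.

-754929.5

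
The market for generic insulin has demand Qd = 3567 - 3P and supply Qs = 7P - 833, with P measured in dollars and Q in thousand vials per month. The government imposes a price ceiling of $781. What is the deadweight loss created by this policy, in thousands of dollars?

Setting quantity demanded equal to quantity supplied, 3567 - 3P = 7P - 833, gives P* = 440 and Q* = 2247.
The ceiling of 781 is above the equilibrium price 440, so it is not binding; the market clears at P* = 440, Q* = 2247.
Since the control does not bind, no trades are prevented and deadweight loss is zero.

0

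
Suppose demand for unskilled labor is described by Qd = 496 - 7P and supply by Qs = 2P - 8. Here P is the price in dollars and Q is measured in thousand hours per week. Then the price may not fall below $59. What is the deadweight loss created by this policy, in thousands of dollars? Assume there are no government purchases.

141.75

Setting quantity demanded equal to quantity supplied, 496 - 7P = 2P - 8, gives P* = 56 and Q* = 104.
The floor of 59 is above the equilibrium price 56, so it binds.
At P = 59: Qd = 496 - 7·59 = 83 and Qs = 2·59 - 8 = 110.
Quantity traded falls to 83. At Q = 83 the demand price is (496 - 83)/7 = 59 and the supply price is (8 + 83)/2 = 45.5.
Deadweight loss = ½ · (59 - 45.5) · (104 - 83) = ½ · 13.5 · 21 = 141.75.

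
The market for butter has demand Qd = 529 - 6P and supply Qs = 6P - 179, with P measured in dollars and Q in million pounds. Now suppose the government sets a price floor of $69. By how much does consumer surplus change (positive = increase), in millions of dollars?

-1450

Setting quantity demanded equal to quantity supplied, 529 - 6P = 6P - 179, gives P* = 59 and Q* = 175.
Because the floor (69) lies above the market-clearing price, it is binding.
At P = 69: Qd = 529 - 6·69 = 115 and Qs = 6·69 - 179 = 235.
Consumer surplus without the control is ½ · (529/6 - 59) · 175 = 30625/12.
With the floor, consumers buy 115 units at 69, so CS = ½ · (529/6 - 69) · 115 = 13225/12.
Change in consumer surplus = 13225/12 - 30625/12 = -1450.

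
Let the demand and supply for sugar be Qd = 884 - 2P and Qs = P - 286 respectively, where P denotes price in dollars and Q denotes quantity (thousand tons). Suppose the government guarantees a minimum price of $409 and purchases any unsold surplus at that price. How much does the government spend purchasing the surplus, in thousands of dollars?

23313

Setting quantity demanded equal to quantity supplied, 884 - 2P = P - 286, gives P* = 390 and Q* = 104.
Because the floor (409) lies above the market-clearing price, it is binding.
At P = 409: Qd = 884 - 2·409 = 66 and Qs = 409 - 286 = 123.
Surplus = Qs - Qd = 57.
Government expenditure = surplus × support price = 57 × 409 = 23313.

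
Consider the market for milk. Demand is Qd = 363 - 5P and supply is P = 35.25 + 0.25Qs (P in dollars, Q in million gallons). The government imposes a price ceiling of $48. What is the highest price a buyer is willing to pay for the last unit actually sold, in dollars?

62.4

Rearranging supply gives Qs = 4P - 141. Without the control the market clears where 363 - 5P = 4P - 141, i.e. P* = 56 and Q* = 83.
The ceiling of 48 is below the equilibrium price 56, so it binds.
At P = 48: Qd = 363 - 5·48 = 123 and Qs = 4·48 - 141 = 51.
Only 51 units reach the market. On the demand curve, the marginal buyer's willingness to pay at Q = 51 is (363 - 51)/5 = 62.4.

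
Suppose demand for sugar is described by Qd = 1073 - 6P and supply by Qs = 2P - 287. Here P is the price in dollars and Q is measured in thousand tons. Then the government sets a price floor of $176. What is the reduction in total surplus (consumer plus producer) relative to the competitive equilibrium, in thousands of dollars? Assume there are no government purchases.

432

Equilibrium: 1073 - 6P = 2P - 287, so 1360 = 8P and P* = 170, Q* = 53.
Since 176 > 170, the floor is binding.
At P = 176: Qd = 1073 - 6·176 = 17 and Qs = 2·176 - 287 = 65.
Quantity traded falls to 17. At Q = 17 the demand price is (1073 - 17)/6 = 176 and the supply price is (287 + 17)/2 = 152.
Deadweight loss = ½ · (176 - 152) · (53 - 17) = ½ · 24 · 36 = 432.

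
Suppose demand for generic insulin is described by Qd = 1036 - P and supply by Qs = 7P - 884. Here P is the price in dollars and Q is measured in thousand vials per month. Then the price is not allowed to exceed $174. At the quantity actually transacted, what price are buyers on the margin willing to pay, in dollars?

702

In a free market, 1036 - P = 7P - 884 gives the equilibrium P* = 240, Q* = 796.
The ceiling of 174 is below the equilibrium price 240, so it binds.
At P = 174: Qd = 1036 - 174 = 862 and Qs = 7·174 - 884 = 334.
Only 334 units reach the market. On the demand curve, the marginal buyer's willingness to pay at Q = 334 is (1036 - 334) = 702.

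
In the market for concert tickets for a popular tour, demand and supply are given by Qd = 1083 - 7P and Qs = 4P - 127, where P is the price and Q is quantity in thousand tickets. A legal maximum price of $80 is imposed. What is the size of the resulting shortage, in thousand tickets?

Setting quantity demanded equal to quantity supplied, 1083 - 7P = 4P - 127, gives P* = 110 and Q* = 313.
The ceiling of 80 is below the equilibrium price 110, so it binds.
At P = 80: Qd = 1083 - 7·80 = 523 and Qs = 4·80 - 127 = 193.
Shortage = Qd - Qs = 523 - 193 = 330.

330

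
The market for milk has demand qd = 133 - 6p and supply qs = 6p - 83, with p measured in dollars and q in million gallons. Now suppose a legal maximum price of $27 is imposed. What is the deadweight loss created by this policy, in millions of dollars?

0

In a free market, 133 - 6p = 6p - 83 gives the equilibrium p* = 18, q* = 25.
The ceiling of 27 is above the equilibrium price 18, so it is not binding; the market clears at p* = 18, q* = 25.
Since the control does not bind, no trades are prevented and deadweight loss is zero.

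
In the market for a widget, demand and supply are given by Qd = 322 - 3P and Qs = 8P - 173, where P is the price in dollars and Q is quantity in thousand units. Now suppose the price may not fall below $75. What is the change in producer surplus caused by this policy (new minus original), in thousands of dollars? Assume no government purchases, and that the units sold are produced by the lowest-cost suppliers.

2403.75

Setting quantity demanded equal to quantity supplied, 322 - 3P = 8P - 173, gives P* = 45 and Q* = 187.
The floor of 75 is above the equilibrium price 45, so it binds.
At P = 75: Qd = 322 - 3·75 = 97 and Qs = 8·75 - 173 = 427.
Producer surplus without the control is ½ · (45 - 21.625) · 187 = 2185.5625.
With the floor, 97 units are sold at 75. The supply price at Q = 97 is 33.75, so PS = ½ · [(75 - 21.625) + (75 - 33.75)] · 97 = 4589.3125.
Change in producer surplus = 4589.3125 - 2185.5625 = 2403.75.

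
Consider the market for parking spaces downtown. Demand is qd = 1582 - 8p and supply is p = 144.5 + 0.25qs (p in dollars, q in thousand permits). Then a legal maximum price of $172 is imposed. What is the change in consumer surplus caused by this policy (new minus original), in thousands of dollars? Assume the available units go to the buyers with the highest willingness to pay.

816

Rearranging supply gives qs = 4p - 578. Without the control the market clears where 1582 - 8p = 4p - 578, i.e. p* = 180 and q* = 142.
The ceiling of 172 is below the equilibrium price 180, so it binds.
At p = 172: qd = 1582 - 8·172 = 206 and qs = 4·172 - 578 = 110.
Consumer surplus without the control is ½ · (197.75 - 180) · 142 = 1260.25.
With the ceiling, 110 units are sold at 172 (assume they go to the highest-value buyers). The demand price at q = 110 is 184, so CS = ½ · [(197.75 - 172) + (184 - 172)] · 110 = 2076.25.
Change in consumer surplus = 2076.25 - 1260.25 = 816.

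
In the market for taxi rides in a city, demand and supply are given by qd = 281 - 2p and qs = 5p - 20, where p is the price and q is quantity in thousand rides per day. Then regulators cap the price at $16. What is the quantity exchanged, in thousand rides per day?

60

Setting quantity demanded equal to quantity supplied, 281 - 2p = 5p - 20, gives p* = 43 and q* = 195.
Since 16 < 43, the ceiling is binding.
At p = 16: qd = 281 - 2·16 = 249 and qs = 5·16 - 20 = 60.
The quantity actually transacted is the short side, supply: 60.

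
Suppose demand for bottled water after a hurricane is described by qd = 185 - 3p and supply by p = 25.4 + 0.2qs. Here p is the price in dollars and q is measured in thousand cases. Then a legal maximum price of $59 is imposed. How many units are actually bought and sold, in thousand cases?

Rearranging supply gives qs = 5p - 127. In a free market, 185 - 3p = 5p - 127 gives the equilibrium p* = 39, q* = 68.
The ceiling of 59 is above the equilibrium price 39, so it is not binding; the market clears at p* = 39, q* = 68.

68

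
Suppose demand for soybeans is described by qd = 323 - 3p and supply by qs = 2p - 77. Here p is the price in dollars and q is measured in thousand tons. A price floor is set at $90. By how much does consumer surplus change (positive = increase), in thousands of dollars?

-680

Setting quantity demanded equal to quantity supplied, 323 - 3p = 2p - 77, gives p* = 80 and q* = 83.
Because the floor (90) lies above the market-clearing price, it is binding.
At p = 90: qd = 323 - 3·90 = 53 and qs = 2·90 - 77 = 103.
Consumer surplus without the control is ½ · (323/3 - 80) · 83 = 6889/6.
With the floor, consumers buy 53 units at 90, so CS = ½ · (323/3 - 90) · 53 = 2809/6.
Change in consumer surplus = 2809/6 - 6889/6 = -680.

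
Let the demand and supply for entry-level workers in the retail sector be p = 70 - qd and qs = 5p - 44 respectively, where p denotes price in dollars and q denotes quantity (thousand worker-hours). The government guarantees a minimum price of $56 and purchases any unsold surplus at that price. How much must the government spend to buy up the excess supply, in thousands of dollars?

Rearranging demand gives qd = 70 - p. Without the control the market clears where 70 - p = 5p - 44, i.e. p* = 19 and q* = 51.
Because the floor (56) lies above the market-clearing price, it is binding.
At p = 56: qd = 70 - 56 = 14 and qs = 5·56 - 44 = 236.
Surplus = qs - qd = 222.
Government expenditure = surplus × support price = 222 × 56 = 12432.

12432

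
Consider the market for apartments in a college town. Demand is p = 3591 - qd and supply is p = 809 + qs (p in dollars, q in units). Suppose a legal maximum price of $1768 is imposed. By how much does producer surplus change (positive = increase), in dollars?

Rearranging demand gives qd = 3591 - p; rearranging supply gives qs = p - 809. Setting quantity demanded equal to quantity supplied, 3591 - p = p - 809, gives p* = 2200 and q* = 1391.
The ceiling of 1768 is below the equilibrium price 2200, so it binds.
At p = 1768: qd = 3591 - 1768 = 1823 and qs = 1768 - 809 = 959.
Producer surplus without the control is ½ · (2200 - 809) · 1391 = 967440.5.
With the ceiling, producers sell 959 units at 1768, so PS = ½ · (1768 - 809) · 959 = 459840.5.
Change in producer surplus = 459840.5 - 967440.5 = -507600.

-507600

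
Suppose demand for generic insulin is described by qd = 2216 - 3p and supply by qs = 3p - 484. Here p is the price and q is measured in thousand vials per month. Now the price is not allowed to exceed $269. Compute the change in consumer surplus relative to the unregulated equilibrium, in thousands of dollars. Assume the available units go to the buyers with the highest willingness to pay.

9321.5

Setting quantity demanded equal to quantity supplied, 2216 - 3p = 3p - 484, gives p* = 450 and q* = 866.
Because the ceiling (269) lies below the market-clearing price, it is binding.
At p = 269: qd = 2216 - 3·269 = 1409 and qs = 3·269 - 484 = 323.
Consumer surplus without the control is ½ · (2216/3 - 450) · 866 = 374978/3.
With the ceiling, 323 units are sold at 269 (assume they go to the highest-value buyers). The demand price at q = 323 is 631, so CS = ½ · [(2216/3 - 269) + (631 - 269)] · 323 = 805885/6.
Change in consumer surplus = 805885/6 - 374978/3 = 9321.5.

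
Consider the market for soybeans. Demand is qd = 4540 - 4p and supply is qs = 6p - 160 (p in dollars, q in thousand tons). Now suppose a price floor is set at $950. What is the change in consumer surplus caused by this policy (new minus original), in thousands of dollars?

-816000

In a free market, 4540 - 4p = 6p - 160 gives the equilibrium p* = 470, q* = 2660.
The floor of 950 is above the equilibrium price 470, so it binds.
At p = 950: qd = 4540 - 4·950 = 740 and qs = 6·950 - 160 = 5540.
Consumer surplus without the control is ½ · (1135 - 470) · 2660 = 884450.
With the floor, consumers buy 740 units at 950, so CS = ½ · (1135 - 950) · 740 = 68450.
Change in consumer surplus = 68450 - 884450 = -816000.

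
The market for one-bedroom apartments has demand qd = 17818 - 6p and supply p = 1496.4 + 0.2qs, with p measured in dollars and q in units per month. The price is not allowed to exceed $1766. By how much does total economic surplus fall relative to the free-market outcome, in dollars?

1306965

Rearranging supply gives qs = 5p - 7482. Setting quantity demanded equal to quantity supplied, 17818 - 6p = 5p - 7482, gives p* = 2300 and q* = 4018.
Because the ceiling (1766) lies below the market-clearing price, it is binding.
At p = 1766: qd = 17818 - 6·1766 = 7222 and qs = 5·1766 - 7482 = 1348.
Quantity traded falls to 1348. At q = 1348 the demand price is (17818 - 1348)/6 = 2745 and the supply price is (7482 + 1348)/5 = 1766.
Deadweight loss = ½ · (2745 - 1766) · (4018 - 1348) = ½ · 979 · 2670 = 1306965.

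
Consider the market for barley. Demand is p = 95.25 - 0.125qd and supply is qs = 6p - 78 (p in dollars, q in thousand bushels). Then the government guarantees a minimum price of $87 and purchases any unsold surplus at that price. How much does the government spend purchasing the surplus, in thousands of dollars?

Rearranging demand gives qd = 762 - 8p. Setting quantity demanded equal to quantity supplied, 762 - 8p = 6p - 78, gives p* = 60 and q* = 282.
Since 87 > 60, the floor is binding.
At p = 87: qd = 762 - 8·87 = 66 and qs = 6·87 - 78 = 444.
Surplus = qs - qd = 378.
Government expenditure = surplus × support price = 378 × 87 = 32886.

32886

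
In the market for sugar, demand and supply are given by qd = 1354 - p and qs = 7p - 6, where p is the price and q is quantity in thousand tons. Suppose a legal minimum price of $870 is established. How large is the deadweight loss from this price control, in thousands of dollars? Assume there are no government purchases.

280000

Setting quantity demanded equal to quantity supplied, 1354 - p = 7p - 6, gives p* = 170 and q* = 1184.
Since 870 > 170, the floor is binding.
At p = 870: qd = 1354 - 870 = 484 and qs = 7·870 - 6 = 6084.
Quantity traded falls to 484. At q = 484 the demand price is 1354 - 484 = 870 and the supply price is (6 + 484)/7 = 70.
Deadweight loss = ½ · (870 - 70) · (1184 - 484) = ½ · 800 · 700 = 280000.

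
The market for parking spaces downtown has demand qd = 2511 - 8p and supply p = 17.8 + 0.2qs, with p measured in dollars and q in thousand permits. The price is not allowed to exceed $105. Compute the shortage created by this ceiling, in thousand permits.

1235

Rearranging supply gives qs = 5p - 89. Without the control the market clears where 2511 - 8p = 5p - 89, i.e. p* = 200 and q* = 911.
The ceiling of 105 is below the equilibrium price 200, so it binds.
At p = 105: qd = 2511 - 8·105 = 1671 and qs = 5·105 - 89 = 436.
Shortage = qd - qs = 1671 - 436 = 1235.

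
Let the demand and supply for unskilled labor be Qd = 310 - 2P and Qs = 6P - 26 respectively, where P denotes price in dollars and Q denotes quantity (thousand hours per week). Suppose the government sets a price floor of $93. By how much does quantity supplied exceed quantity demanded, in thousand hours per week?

Without the control the market clears where 310 - 2P = 6P - 26, i.e. P* = 42 and Q* = 226.
Since 93 > 42, the floor is binding.
At P = 93: Qd = 310 - 2·93 = 124 and Qs = 6·93 - 26 = 532.
Surplus = Qs - Qd = 532 - 124 = 408.

408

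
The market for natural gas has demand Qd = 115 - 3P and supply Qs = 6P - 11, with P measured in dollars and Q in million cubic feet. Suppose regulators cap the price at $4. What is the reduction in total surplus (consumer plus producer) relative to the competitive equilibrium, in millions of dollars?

Equilibrium: 115 - 3P = 6P - 11, so 126 = 9P and P* = 14, Q* = 73.
Since 4 < 14, the ceiling is binding.
At P = 4: Qd = 115 - 3·4 = 103 and Qs = 6·4 - 11 = 13.
Quantity traded falls to 13. At Q = 13 the demand price is (115 - 13)/3 = 34 and the supply price is (11 + 13)/6 = 4.
Deadweight loss = ½ · (34 - 4) · (73 - 13) = ½ · 30 · 60 = 900.

900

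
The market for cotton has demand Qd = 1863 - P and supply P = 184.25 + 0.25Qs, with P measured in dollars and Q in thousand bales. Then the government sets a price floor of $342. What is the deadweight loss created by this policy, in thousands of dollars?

Rearranging supply gives Qs = 4P - 737. Without the control the market clears where 1863 - P = 4P - 737, i.e. P* = 520 and Q* = 1343.
The floor of 342 is below the equilibrium price 520, so it is not binding; the market clears at P* = 520, Q* = 1343.
Since the control does not bind, no trades are prevented and deadweight loss is zero.

0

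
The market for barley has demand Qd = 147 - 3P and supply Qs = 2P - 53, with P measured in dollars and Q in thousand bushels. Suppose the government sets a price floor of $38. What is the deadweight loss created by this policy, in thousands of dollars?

Equilibrium: 147 - 3P = 2P - 53, so 200 = 5P and P* = 40, Q* = 27.
The floor of 38 is below the equilibrium price 40, so it is not binding; the market clears at P* = 40, Q* = 27.
Since the control does not bind, no trades are prevented and deadweight loss is zero.

0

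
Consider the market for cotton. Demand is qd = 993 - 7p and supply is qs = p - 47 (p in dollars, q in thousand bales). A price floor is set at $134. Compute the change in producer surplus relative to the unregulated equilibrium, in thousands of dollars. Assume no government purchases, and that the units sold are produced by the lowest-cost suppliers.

Setting quantity demanded equal to quantity supplied, 993 - 7p = p - 47, gives p* = 130 and q* = 83.
The floor of 134 is above the equilibrium price 130, so it binds.
At p = 134: qd = 993 - 7·134 = 55 and qs = 134 - 47 = 87.
Producer surplus without the control is ½ · (130 - 47) · 83 = 3444.5.
With the floor, 55 units are sold at 134. The supply price at q = 55 is 102, so PS = ½ · [(134 - 47) + (134 - 102)] · 55 = 3272.5.
Change in producer surplus = 3272.5 - 3444.5 = -172.

-172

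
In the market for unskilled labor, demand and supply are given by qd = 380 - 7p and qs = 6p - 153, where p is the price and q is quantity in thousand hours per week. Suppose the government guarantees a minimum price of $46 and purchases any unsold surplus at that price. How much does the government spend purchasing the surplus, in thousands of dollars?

2990

Setting quantity demanded equal to quantity supplied, 380 - 7p = 6p - 153, gives p* = 41 and q* = 93.
Since 46 > 41, the floor is binding.
At p = 46: qd = 380 - 7·46 = 58 and qs = 6·46 - 153 = 123.
Surplus = qs - qd = 65.
Government expenditure = surplus × support price = 65 × 46 = 2990.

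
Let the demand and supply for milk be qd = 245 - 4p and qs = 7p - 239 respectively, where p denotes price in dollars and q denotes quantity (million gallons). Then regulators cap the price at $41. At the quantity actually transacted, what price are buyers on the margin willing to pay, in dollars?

In a free market, 245 - 4p = 7p - 239 gives the equilibrium p* = 44, q* = 69.
Since 41 < 44, the ceiling is binding.
At p = 41: qd = 245 - 4·41 = 81 and qs = 7·41 - 239 = 48.
Only 48 units reach the market. On the demand curve, the marginal buyer's willingness to pay at q = 48 is (245 - 48)/4 = 49.25.

49.25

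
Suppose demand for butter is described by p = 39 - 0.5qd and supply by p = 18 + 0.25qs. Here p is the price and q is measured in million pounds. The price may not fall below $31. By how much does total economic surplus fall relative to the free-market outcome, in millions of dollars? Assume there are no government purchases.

54

Rearranging demand gives qd = 78 - 2p; rearranging supply gives qs = 4p - 72. In a free market, 78 - 2p = 4p - 72 gives the equilibrium p* = 25, q* = 28.
The floor of 31 is above the equilibrium price 25, so it binds.
At p = 31: qd = 78 - 2·31 = 16 and qs = 4·31 - 72 = 52.
Quantity traded falls to 16. At q = 16 the demand price is (78 - 16)/2 = 31 and the supply price is (72 + 16)/4 = 22.
Deadweight loss = ½ · (31 - 22) · (28 - 16) = ½ · 9 · 12 = 54.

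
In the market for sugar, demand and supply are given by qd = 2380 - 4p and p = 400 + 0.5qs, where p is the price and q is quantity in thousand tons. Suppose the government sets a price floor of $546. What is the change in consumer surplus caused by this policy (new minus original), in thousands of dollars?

Rearranging supply gives qs = 2p - 800. In a free market, 2380 - 4p = 2p - 800 gives the equilibrium p* = 530, q* = 260.
Because the floor (546) lies above the market-clearing price, it is binding.
At p = 546: qd = 2380 - 4·546 = 196 and qs = 2·546 - 800 = 292.
Consumer surplus without the control is ½ · (595 - 530) · 260 = 8450.
With the floor, consumers buy 196 units at 546, so CS = ½ · (595 - 546) · 196 = 4802.
Change in consumer surplus = 4802 - 8450 = -3648.

-3648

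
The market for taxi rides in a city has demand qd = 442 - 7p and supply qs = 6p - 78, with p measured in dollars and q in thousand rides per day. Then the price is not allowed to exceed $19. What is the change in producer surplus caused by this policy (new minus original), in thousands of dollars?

-2079

Setting quantity demanded equal to quantity supplied, 442 - 7p = 6p - 78, gives p* = 40 and q* = 162.
Since 19 < 40, the ceiling is binding.
At p = 19: qd = 442 - 7·19 = 309 and qs = 6·19 - 78 = 36.
Producer surplus without the control is ½ · (40 - 13) · 162 = 2187.
With the ceiling, producers sell 36 units at 19, so PS = ½ · (19 - 13) · 36 = 108.
Change in producer surplus = 108 - 2187 = -2079.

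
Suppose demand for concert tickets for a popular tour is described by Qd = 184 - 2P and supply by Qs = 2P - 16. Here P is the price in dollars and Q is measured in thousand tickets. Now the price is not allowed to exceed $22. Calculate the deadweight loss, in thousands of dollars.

Setting quantity demanded equal to quantity supplied, 184 - 2P = 2P - 16, gives P* = 50 and Q* = 84.
The ceiling of 22 is below the equilibrium price 50, so it binds.
At P = 22: Qd = 184 - 2·22 = 140 and Qs = 2·22 - 16 = 28.
Quantity traded falls to 28. At Q = 28 the demand price is (184 - 28)/2 = 78 and the supply price is (16 + 28)/2 = 22.
Deadweight loss = ½ · (78 - 22) · (84 - 28) = ½ · 56 · 56 = 1568.

1568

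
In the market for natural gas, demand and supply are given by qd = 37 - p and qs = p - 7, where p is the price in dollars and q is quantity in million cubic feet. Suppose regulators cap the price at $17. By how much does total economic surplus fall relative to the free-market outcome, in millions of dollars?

Setting quantity demanded equal to quantity supplied, 37 - p = p - 7, gives p* = 22 and q* = 15.
Because the ceiling (17) lies below the market-clearing price, it is binding.
At p = 17: qd = 37 - 17 = 20 and qs = 17 - 7 = 10.
Quantity traded falls to 10. At q = 10 the demand price is 37 - 10 = 27 and the supply price is 7 + 10 = 17.
Deadweight loss = ½ · (27 - 17) · (15 - 10) = ½ · 10 · 5 = 25.

25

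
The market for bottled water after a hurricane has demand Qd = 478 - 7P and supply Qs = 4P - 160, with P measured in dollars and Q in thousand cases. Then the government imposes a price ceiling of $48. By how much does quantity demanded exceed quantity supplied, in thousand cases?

110

Equilibrium: 478 - 7P = 4P - 160, so 638 = 11P and P* = 58, Q* = 72.
The ceiling of 48 is below the equilibrium price 58, so it binds.
At P = 48: Qd = 478 - 7·48 = 142 and Qs = 4·48 - 160 = 32.
Shortage = Qd - Qs = 142 - 32 = 110.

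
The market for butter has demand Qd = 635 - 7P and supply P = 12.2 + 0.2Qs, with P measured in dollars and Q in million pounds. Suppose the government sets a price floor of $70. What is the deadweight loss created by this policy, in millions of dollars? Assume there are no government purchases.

Rearranging supply gives Qs = 5P - 61. Without the control the market clears where 635 - 7P = 5P - 61, i.e. P* = 58 and Q* = 229.
Since 70 > 58, the floor is binding.
At P = 70: Qd = 635 - 7·70 = 145 and Qs = 5·70 - 61 = 289.
Quantity traded falls to 145. At Q = 145 the demand price is (635 - 145)/7 = 70 and the supply price is (61 + 145)/5 = 41.2.
Deadweight loss = ½ · (70 - 41.2) · (229 - 145) = ½ · 28.8 · 84 = 1209.6.

1209.6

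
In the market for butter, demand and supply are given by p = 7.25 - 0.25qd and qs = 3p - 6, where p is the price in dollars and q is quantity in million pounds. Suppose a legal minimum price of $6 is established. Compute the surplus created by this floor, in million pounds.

Rearranging demand gives qd = 29 - 4p. Without the control the market clears where 29 - 4p = 3p - 6, i.e. p* = 5 and q* = 9.
Because the floor (6) lies above the market-clearing price, it is binding.
At p = 6: qd = 29 - 4·6 = 5 and qs = 3·6 - 6 = 12.
Surplus = qs - qd = 12 - 5 = 7.

7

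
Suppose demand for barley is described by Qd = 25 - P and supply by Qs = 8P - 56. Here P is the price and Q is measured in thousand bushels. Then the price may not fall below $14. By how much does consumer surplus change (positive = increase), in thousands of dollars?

Without the control the market clears where 25 - P = 8P - 56, i.e. P* = 9 and Q* = 16.
The floor of 14 is above the equilibrium price 9, so it binds.
At P = 14: Qd = 25 - 14 = 11 and Qs = 8·14 - 56 = 56.
Consumer surplus without the control is ½ · (25 - 9) · 16 = 128.
With the floor, consumers buy 11 units at 14, so CS = ½ · (25 - 14) · 11 = 60.5.
Change in consumer surplus = 60.5 - 128 = -67.5.

-67.5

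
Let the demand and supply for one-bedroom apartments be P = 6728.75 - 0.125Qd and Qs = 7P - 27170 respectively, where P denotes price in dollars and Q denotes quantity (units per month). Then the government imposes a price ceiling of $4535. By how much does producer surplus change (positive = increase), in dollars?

Rearranging demand gives Qd = 53830 - 8P. Equilibrium: 53830 - 8P = 7P - 27170, so 81000 = 15P and P* = 5400, Q* = 10630.
Because the ceiling (4535) lies below the market-clearing price, it is binding.
At P = 4535: Qd = 53830 - 8·4535 = 17550 and Qs = 7·4535 - 27170 = 4575.
Producer surplus without the control is ½ · (5400 - 27170/7) · 10630 = 56498450/7.
With the ceiling, producers sell 4575 units at 4535, so PS = ½ · (4535 - 27170/7) · 4575 = 20930625/14.
Change in producer surplus = 20930625/14 - 56498450/7 = -6576162.5.

-6576162.5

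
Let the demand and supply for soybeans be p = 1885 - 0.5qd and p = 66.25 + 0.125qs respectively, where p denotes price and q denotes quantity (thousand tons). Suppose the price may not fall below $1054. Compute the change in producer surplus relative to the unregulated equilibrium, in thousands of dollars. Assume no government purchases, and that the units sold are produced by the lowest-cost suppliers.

Rearranging demand gives qd = 3770 - 2p; rearranging supply gives qs = 8p - 530. In a free market, 3770 - 2p = 8p - 530 gives the equilibrium p* = 430, q* = 2910.
Since 1054 > 430, the floor is binding.
At p = 1054: qd = 3770 - 2·1054 = 1662 and qs = 8·1054 - 530 = 7902.
Producer surplus without the control is ½ · (430 - 66.25) · 2910 = 529256.25.
With the floor, 1662 units are sold at 1054. The supply price at q = 1662 is 274, so PS = ½ · [(1054 - 66.25) + (1054 - 274)] · 1662 = 1469000.25.
Change in producer surplus = 1469000.25 - 529256.25 = 939744.

939744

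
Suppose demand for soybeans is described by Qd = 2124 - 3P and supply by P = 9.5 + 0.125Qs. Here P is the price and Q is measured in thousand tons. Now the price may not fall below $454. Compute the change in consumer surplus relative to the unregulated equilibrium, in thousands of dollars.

-290322

Rearranging supply gives Qs = 8P - 76. Setting quantity demanded equal to quantity supplied, 2124 - 3P = 8P - 76, gives P* = 200 and Q* = 1524.
The floor of 454 is above the equilibrium price 200, so it binds.
At P = 454: Qd = 2124 - 3·454 = 762 and Qs = 8·454 - 76 = 3556.
Consumer surplus without the control is ½ · (708 - 200) · 1524 = 387096.
With the floor, consumers buy 762 units at 454, so CS = ½ · (708 - 454) · 762 = 96774.
Change in consumer surplus = 96774 - 387096 = -290322.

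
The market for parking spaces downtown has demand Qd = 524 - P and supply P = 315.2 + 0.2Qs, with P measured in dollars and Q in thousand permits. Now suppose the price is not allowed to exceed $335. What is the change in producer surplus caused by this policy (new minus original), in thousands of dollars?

-2047.5

Rearranging supply gives Qs = 5P - 1576. Equilibrium: 524 - P = 5P - 1576, so 2100 = 6P and P* = 350, Q* = 174.
The ceiling of 335 is below the equilibrium price 350, so it binds.
At P = 335: Qd = 524 - 335 = 189 and Qs = 5·335 - 1576 = 99.
Producer surplus without the control is ½ · (350 - 315.2) · 174 = 3027.6.
With the ceiling, producers sell 99 units at 335, so PS = ½ · (335 - 315.2) · 99 = 980.1.
Change in producer surplus = 980.1 - 3027.6 = -2047.5.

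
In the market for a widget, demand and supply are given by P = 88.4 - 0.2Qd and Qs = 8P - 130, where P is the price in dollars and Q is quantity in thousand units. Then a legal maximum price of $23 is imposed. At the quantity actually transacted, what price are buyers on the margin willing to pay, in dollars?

Rearranging demand gives Qd = 442 - 5P. Without the control the market clears where 442 - 5P = 8P - 130, i.e. P* = 44 and Q* = 222.
Because the ceiling (23) lies below the market-clearing price, it is binding.
At P = 23: Qd = 442 - 5·23 = 327 and Qs = 8·23 - 130 = 54.
Only 54 units reach the market. On the demand curve, the marginal buyer's willingness to pay at Q = 54 is (442 - 54)/5 = 77.6.

77.6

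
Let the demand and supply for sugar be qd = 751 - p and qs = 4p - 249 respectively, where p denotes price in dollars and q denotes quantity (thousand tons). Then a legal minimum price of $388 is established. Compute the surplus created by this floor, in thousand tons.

940

Setting quantity demanded equal to quantity supplied, 751 - p = 4p - 249, gives p* = 200 and q* = 551.
Since 388 > 200, the floor is binding.
At p = 388: qd = 751 - 388 = 363 and qs = 4·388 - 249 = 1303.
Surplus = qs - qd = 1303 - 363 = 940.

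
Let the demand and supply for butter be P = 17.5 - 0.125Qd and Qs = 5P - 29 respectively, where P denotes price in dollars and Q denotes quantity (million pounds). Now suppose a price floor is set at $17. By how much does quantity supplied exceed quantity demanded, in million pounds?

52

Rearranging demand gives Qd = 140 - 8P. Without the control the market clears where 140 - 8P = 5P - 29, i.e. P* = 13 and Q* = 36.
The floor of 17 is above the equilibrium price 13, so it binds.
At P = 17: Qd = 140 - 8·17 = 4 and Qs = 5·17 - 29 = 56.
Surplus = Qs - Qd = 56 - 4 = 52.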